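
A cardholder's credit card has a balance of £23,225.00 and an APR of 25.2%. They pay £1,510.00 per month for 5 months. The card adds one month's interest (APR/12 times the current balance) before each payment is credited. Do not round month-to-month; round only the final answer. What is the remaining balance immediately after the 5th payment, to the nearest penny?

Monthly rate r = 25.2%/12 = 2.1% = 0.021.
Each month: B ← B·(1+r) − £1,510.00.
Month 1: interest £487.72; balance after payment £22,202.72.
Month 2: interest £466.26; balance after payment £21,158.98.
Month 3: interest £444.34; balance after payment £20,093.32.
Month 4: interest £421.96; balance after payment £19,005.28.
Month 5: interest £399.11; balance after payment £17,894.39.

£17,894.39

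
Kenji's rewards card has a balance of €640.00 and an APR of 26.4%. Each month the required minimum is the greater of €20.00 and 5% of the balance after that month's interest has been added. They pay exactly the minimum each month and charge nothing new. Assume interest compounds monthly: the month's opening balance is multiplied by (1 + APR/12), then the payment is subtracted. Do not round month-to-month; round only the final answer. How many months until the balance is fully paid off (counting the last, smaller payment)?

Monthly rate r = 26.4%/12 = 2.2% = 0.022.
While 5% of the post-interest balance exceeds €20.00, each month B ← (B·(1+r))·(1 − 0.05), i.e. B shrinks by the factor (1+r)·0.95 = 0.9709.
This holds for months 1–17. Entering month 18 the balance is €387.39; 5% of the post-interest balance is now below €20.00, so the flat €20.00 minimum applies from here.
From month 18 a fixed €20.00 at rate r clears €387.39 in 26 more payments. Total: 17 + 26 = 43 months.

43 months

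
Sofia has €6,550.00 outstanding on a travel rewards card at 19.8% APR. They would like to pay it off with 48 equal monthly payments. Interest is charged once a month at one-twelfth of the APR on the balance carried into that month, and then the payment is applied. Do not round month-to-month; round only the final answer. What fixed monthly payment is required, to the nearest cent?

Monthly rate r = 19.8%/12 = 1.65% = 0.0165.
Level-payment amortization: P = B₀·r / (1 − (1+r)^(−n)) = 6550.00·0.0165 / (1 − 1.0165^(−48)).
Denominator 1 − (1+r)^(−48) = 0.544125167.
P = 108.075 / 0.544125167 ≈ 198.62.

€198.62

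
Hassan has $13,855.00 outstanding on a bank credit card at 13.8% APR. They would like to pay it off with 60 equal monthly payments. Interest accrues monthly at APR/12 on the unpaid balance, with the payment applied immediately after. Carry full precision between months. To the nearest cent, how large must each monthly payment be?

Monthly rate r = 13.8%/12 = 1.15% = 0.0115.
Level-payment amortization: P = B₀·r / (1 − (1+r)^(−n)) = 13855.00·0.0115 / (1 − 1.0115^(−60)).
Denominator 1 − (1+r)^(−60) = 0.496445161.
P = 159.333 / 0.496445161 ≈ 320.95.

$320.95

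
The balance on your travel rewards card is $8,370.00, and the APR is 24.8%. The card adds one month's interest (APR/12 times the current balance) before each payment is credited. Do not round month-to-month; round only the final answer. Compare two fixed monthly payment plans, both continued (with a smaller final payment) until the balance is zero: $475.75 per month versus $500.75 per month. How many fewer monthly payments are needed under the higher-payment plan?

2 fewer payments

Monthly rate r = 24.8%/12 = 2.06667% = 0.0206667.
At $475.75/mo: n = ⌈−ln(1 − rB₀/P)/ln(1+r)⌉ = 23 payments (last $44.29); total interest = total paid − $8,370.00 = $2,140.79.
At $500.75/mo: 21 payments (last $360.26); total interest $2,005.26.
Payments saved = 23 − 21 = 2.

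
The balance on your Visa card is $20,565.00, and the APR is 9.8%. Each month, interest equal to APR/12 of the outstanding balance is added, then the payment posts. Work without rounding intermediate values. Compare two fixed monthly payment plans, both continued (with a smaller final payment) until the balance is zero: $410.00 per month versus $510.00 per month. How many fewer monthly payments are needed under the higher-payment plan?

Monthly rate r = 9.8%/12 = 0.816667% = 0.00816667.
At $410.00/mo: n = ⌈−ln(1 − rB₀/P)/ln(1+r)⌉ = 65 payments (last $325.84); total interest = total paid − $20,565.00 = $6,000.84.
At $510.00/mo: 50 payments (last $56.95); total interest $4,481.95.
Payments saved = 65 − 50 = 15.

15 fewer payments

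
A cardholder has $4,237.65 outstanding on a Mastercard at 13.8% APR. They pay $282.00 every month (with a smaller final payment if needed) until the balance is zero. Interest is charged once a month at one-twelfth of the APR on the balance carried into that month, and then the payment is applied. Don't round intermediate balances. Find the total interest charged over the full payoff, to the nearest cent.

$441.78

Monthly rate r = 13.8%/12 = 1.15% = 0.0115.
Payoff takes n = ⌈−ln(1 − rB₀/P)/ln(1+r)⌉ = ⌈16.592⌉ = 17 payments; the last is $167.43.
Total paid = 16·$282.00 + $167.43 = $4,679.43.
Total interest = total paid − principal = $4,679.43 − $4,237.65 = $441.78.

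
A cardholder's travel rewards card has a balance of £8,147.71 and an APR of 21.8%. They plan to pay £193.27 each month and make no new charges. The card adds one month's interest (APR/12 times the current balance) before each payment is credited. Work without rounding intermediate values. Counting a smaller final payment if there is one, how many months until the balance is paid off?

81 payments

Monthly rate r = 21.8%/12 = 1.81667% = 0.0181667.
Recurrence: B ← B·(1+r) − £193.27.
Month 1: interest £148.02; balance after payment £8,102.46.
Month 2: interest £147.19; balance after payment £8,056.38.
Closed form: n = −ln(1 − rB₀/P)/ln(1+r) = −ln(0.23415)/ln(1.01817) ≈ 80.640, so the balance reaches zero during payment 81.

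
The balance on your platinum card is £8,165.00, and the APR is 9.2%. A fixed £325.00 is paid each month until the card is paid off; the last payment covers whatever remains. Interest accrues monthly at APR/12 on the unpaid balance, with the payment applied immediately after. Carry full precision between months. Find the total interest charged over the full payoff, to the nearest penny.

£939.31

Monthly rate r = 9.2%/12 = 0.766667% = 0.00766667.
Payoff takes n = ⌈−ln(1 − rB₀/P)/ln(1+r)⌉ = ⌈28.013⌉ = 29 payments; the last is £4.31.
Total paid = 28·£325.00 + £4.31 = £9,104.31.
Total interest = total paid − principal = £9,104.31 − £8,165.00 = £939.31.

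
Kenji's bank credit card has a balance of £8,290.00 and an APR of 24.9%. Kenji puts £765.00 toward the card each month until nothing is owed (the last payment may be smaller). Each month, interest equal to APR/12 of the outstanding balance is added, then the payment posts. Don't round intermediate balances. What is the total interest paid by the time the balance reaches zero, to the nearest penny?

£1,199.53

Monthly rate r = 24.9%/12 = 2.075% = 0.02075.
Payoff takes n = ⌈−ln(1 − rB₀/P)/ln(1+r)⌉ = ⌈12.402⌉ = 13 payments; the last is £309.53.
Total paid = 12·£765.00 + £309.53 = £9,489.53.
Total interest = total paid − principal = £9,489.53 − £8,290.00 = £1,199.53.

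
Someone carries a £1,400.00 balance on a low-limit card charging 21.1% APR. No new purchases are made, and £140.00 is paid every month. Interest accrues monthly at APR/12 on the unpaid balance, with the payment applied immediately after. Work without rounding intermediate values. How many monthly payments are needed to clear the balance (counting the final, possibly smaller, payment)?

12 payments

Monthly rate r = 21.1%/12 = 1.75833% = 0.0175833.
Recurrence: B ← B·(1+r) − £140.00.
Month 1: interest £24.62; balance after payment £1,284.62.
Month 2: interest £22.59; balance after payment £1,167.20.
Closed form: n = −ln(1 − rB₀/P)/ln(1+r) = −ln(0.82417)/ln(1.01758) ≈ 11.094, so the balance reaches zero during payment 12.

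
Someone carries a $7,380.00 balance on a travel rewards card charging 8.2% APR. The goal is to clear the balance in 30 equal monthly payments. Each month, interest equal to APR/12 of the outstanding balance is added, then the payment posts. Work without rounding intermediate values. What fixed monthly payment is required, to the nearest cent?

Monthly rate r = 8.2%/12 = 0.683333% = 0.00683333.
Level-payment amortization: P = B₀·r / (1 − (1+r)^(−n)) = 7380.00·0.00683333 / (1 − 1.00683^(−30)).
Denominator 1 − (1+r)^(−30) = 0.184784479.
P = 50.43 / 0.184784479 ≈ 272.91.

$272.91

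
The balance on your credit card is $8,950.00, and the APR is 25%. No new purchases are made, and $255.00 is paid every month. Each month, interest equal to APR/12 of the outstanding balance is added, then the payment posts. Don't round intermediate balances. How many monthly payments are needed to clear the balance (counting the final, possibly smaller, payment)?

Monthly rate r = 25%/12 = 2.08333% = 0.0208333.
Recurrence: B ← B·(1+r) − $255.00.
Month 1: interest $186.46; balance after payment $8,881.46.
Month 2: interest $185.03; balance after payment $8,811.49.
Closed form: n = −ln(1 − rB₀/P)/ln(1+r) = −ln(0.26879)/ln(1.02083) ≈ 63.718, so the balance reaches zero during payment 64.

64 months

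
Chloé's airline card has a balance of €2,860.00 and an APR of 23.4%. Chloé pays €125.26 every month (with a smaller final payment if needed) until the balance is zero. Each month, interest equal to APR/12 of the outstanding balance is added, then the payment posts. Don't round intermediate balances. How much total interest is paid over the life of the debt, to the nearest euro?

Monthly rate r = 23.4%/12 = 1.95% = 0.0195.
Payoff takes n = ⌈−ln(1 − rB₀/P)/ln(1+r)⌉ = ⌈30.509⌉ = 31 payments; the last is €64.12.
Total paid = 30·€125.26 + €64.12 = €3,821.92.
Total interest = total paid − principal = €3,821.92 − €2,860.00 = €961.92.

€962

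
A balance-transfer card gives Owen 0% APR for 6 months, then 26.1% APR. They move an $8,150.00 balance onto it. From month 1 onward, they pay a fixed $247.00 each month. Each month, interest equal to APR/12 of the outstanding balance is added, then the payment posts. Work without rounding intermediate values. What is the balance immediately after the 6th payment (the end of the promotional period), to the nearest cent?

Promo months 1–6 at r₀ = 0%/12 = 0; months 7+ at r₁ = 26.1%/12 = 0.02175.
After month 6 (no interest yet): B = $8,150.00 − 6·$247.00 = $6,668.00.

$6,668.00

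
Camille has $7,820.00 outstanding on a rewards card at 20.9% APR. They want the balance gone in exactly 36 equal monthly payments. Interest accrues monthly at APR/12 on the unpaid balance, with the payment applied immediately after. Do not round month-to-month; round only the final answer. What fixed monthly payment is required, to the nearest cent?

$294.22

Monthly rate r = 20.9%/12 = 1.74167% = 0.0174167.
Level-payment amortization: P = B₀·r / (1 − (1+r)^(−n)) = 7820.00·0.0174167 / (1 − 1.01742^(−36)).
Denominator 1 − (1+r)^(−36) = 0.462916905.
P = 136.198 / 0.462916905 ≈ 294.22.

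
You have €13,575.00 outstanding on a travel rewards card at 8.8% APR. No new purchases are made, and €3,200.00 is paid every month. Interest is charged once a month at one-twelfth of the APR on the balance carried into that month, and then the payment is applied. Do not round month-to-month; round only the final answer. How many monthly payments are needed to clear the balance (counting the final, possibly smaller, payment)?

5 months

Monthly rate r = 8.8%/12 = 0.733333% = 0.00733333.
Recurrence: B ← B·(1+r) − €3,200.00.
Month 1: interest €99.55; balance after payment €10,474.55.
Month 2: interest €76.81; balance after payment €7,351.36.
Month 3: interest €53.91; balance after payment €4,205.27.
Month 4: interest €30.84; balance after payment €1,036.11.
Month 5: interest €7.60; balance after payment €0.00.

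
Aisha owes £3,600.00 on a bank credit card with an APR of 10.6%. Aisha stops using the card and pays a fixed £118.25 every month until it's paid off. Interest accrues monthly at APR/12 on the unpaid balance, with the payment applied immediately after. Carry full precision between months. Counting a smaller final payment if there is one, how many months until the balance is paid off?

36 months

Monthly rate r = 10.6%/12 = 0.883333% = 0.00883333.
Recurrence: B ← B·(1+r) − £118.25.
Month 1: interest £31.80; balance after payment £3,513.55.
Month 2: interest £31.04; balance after payment £3,426.34.
Closed form: n = −ln(1 − rB₀/P)/ln(1+r) = −ln(0.73108)/ln(1.00883) ≈ 35.617, so the balance reaches zero during payment 36.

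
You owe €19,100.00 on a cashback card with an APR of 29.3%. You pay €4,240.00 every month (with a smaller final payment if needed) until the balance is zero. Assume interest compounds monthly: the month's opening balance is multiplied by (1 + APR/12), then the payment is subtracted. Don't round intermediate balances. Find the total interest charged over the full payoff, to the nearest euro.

Monthly rate r = 29.3%/12 = 2.44167% = 0.0244167.
Payoff takes n = ⌈−ln(1 − rB₀/P)/ln(1+r)⌉ = ⌈4.830⌉ = 5 payments; the last is €3,527.62.
Total paid = 4·€4,240.00 + €3,527.62 = €20,487.62.
Total interest = total paid − principal = €20,487.62 − €19,100.00 = €1,387.62.

€1,388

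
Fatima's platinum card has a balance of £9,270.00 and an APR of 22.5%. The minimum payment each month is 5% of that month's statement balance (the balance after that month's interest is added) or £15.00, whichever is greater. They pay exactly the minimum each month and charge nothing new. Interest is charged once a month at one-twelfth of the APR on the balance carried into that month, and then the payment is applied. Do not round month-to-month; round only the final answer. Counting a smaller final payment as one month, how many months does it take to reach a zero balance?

131 months

Monthly rate r = 22.5%/12 = 1.875% = 0.01875.
While 5% of the post-interest balance exceeds £15.00, each month B ← (B·(1+r))·(1 − 0.05), i.e. B shrinks by the factor (1+r)·0.95 = 0.96781.
This holds for months 1–106. Entering month 107 the balance is £289.03; 5% of the post-interest balance is now below £15.00, so the flat £15.00 minimum applies from here.
From month 107 a fixed £15.00 at rate r clears £289.03 in 25 more payments. Total: 106 + 25 = 131 months.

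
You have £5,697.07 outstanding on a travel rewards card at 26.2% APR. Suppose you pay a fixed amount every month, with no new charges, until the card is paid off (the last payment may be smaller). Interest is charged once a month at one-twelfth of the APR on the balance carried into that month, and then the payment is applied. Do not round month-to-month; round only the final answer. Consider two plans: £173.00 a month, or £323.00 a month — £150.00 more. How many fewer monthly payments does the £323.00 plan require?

36 fewer payments

Monthly rate r = 26.2%/12 = 2.18333% = 0.0218333.
At £173.00/mo: n = ⌈−ln(1 − rB₀/P)/ln(1+r)⌉ = 59 payments (last £133.88); total interest = total paid − £5,697.07 = £4,470.81.
At £323.00/mo: 23 payments (last £167.23); total interest £1,576.16.
Payments saved = 59 − 23 = 36.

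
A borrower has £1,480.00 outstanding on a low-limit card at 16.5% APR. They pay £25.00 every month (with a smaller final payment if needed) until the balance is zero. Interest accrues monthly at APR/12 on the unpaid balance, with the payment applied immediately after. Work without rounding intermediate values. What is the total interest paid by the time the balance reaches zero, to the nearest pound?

Monthly rate r = 16.5%/12 = 1.375% = 0.01375.
Payoff takes n = ⌈−ln(1 − rB₀/P)/ln(1+r)⌉ = ⌈123.167⌉ = 124 payments; the last is £4.20.
Total paid = 123·£25.00 + £4.20 = £3,079.20.
Total interest = total paid − principal = £3,079.20 − £1,480.00 = £1,599.20.

£1,599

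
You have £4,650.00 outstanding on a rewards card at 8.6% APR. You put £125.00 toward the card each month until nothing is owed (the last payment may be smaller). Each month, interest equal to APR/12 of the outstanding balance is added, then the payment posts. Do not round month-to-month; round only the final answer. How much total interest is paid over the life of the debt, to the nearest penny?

Monthly rate r = 8.6%/12 = 0.716667% = 0.00716667.
Payoff takes n = ⌈−ln(1 − rB₀/P)/ln(1+r)⌉ = ⌈43.420⌉ = 44 payments; the last is £52.56.
Total paid = 43·£125.00 + £52.56 = £5,427.56.
Total interest = total paid − principal = £5,427.56 − £4,650.00 = £777.56.

£777.56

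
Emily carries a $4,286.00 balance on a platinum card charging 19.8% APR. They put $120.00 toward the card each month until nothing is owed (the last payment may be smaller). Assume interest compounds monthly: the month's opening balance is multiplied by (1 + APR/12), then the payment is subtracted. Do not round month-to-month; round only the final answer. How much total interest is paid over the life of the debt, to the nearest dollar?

Monthly rate r = 19.8%/12 = 1.65% = 0.0165.
Payoff takes n = ⌈−ln(1 − rB₀/P)/ln(1+r)⌉ = ⌈54.380⌉ = 55 payments; the last is $45.87.
Total paid = 54·$120.00 + $45.87 = $6,525.87.
Total interest = total paid − principal = $6,525.87 − $4,286.00 = $2,239.87.

$2,240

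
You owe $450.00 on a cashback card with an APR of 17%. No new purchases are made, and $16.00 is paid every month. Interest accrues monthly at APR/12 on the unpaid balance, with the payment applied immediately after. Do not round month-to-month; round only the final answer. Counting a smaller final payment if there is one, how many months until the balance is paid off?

37 payments

Monthly rate r = 17%/12 = 1.41667% = 0.0141667.
Recurrence: B ← B·(1+r) − $16.00.
Month 1: interest $6.38; balance after payment $440.38.
Month 2: interest $6.24; balance after payment $430.61.
Closed form: n = −ln(1 − rB₀/P)/ln(1+r) = −ln(0.60156)/ln(1.01417) ≈ 36.128, so the balance reaches zero during payment 37.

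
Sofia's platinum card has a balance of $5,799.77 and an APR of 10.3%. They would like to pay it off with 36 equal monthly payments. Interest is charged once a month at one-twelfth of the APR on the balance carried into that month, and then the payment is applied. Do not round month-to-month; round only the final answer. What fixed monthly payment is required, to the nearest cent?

$187.96

Monthly rate r = 10.3%/12 = 0.858333% = 0.00858333.
Level-payment amortization: P = B₀·r / (1 − (1+r)^(−n)) = 5799.77·0.00858333 / (1 − 1.00858^(−36)).
Denominator 1 − (1+r)^(−36) = 0.264850512.
P = 49.7814 / 0.264850512 ≈ 187.96.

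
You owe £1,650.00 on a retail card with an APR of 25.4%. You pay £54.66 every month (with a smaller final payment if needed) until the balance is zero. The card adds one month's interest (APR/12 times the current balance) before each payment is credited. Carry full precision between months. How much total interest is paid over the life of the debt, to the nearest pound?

Monthly rate r = 25.4%/12 = 2.11667% = 0.0211667.
Payoff takes n = ⌈−ln(1 − rB₀/P)/ln(1+r)⌉ = ⌈48.637⌉ = 49 payments; the last is £34.95.
Total paid = 48·£54.66 + £34.95 = £2,658.63.
Total interest = total paid − principal = £2,658.63 − £1,650.00 = £1,008.63.

£1,009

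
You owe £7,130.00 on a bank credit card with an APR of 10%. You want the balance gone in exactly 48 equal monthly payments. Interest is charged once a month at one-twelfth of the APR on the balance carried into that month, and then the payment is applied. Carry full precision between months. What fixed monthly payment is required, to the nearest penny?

£180.84

Monthly rate r = 10%/12 = 0.833333% = 0.00833333.
Level-payment amortization: P = B₀·r / (1 − (1+r)^(−n)) = 7130.00·0.00833333 / (1 − 1.00833^(−48)).
Denominator 1 − (1+r)^(−48) = 0.328568001.
P = 59.4167 / 0.328568001 ≈ 180.84.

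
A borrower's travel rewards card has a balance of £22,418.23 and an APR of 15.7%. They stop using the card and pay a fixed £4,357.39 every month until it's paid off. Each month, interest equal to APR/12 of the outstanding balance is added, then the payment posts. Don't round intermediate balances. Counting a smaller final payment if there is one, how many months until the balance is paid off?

6 months

Monthly rate r = 15.7%/12 = 1.30833% = 0.0130833.
Recurrence: B ← B·(1+r) − £4,357.39.
Month 1: interest £293.31; balance after payment £18,354.15.
Month 2: interest £240.13; balance after payment £14,236.89.
Month 3: interest £186.27; balance after payment £10,065.76.
Month 4: interest £131.69; balance after payment £5,840.07.
Month 5: interest £76.41; balance after payment £1,559.09.
Month 6: interest £20.40; balance after payment £0.00.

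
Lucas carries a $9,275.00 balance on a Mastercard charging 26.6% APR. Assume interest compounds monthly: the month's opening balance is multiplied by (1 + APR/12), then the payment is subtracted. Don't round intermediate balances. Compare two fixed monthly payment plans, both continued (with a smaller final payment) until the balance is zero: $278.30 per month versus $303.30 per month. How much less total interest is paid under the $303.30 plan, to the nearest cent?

$1,367.70

Monthly rate r = 26.6%/12 = 2.21667% = 0.0221667.
At $278.30/mo: n = ⌈−ln(1 − rB₀/P)/ln(1+r)⌉ = 62 payments (last $62.77); total interest = total paid − $9,275.00 = $7,764.07.
At $303.30/mo: 52 payments (last $203.07); total interest $6,396.37.
Interest saved = $7,764.07 − $6,396.37 = $1,367.70.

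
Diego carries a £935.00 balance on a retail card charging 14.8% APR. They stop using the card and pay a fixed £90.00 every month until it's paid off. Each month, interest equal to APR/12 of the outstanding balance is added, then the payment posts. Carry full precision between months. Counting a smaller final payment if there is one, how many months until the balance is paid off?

Monthly rate r = 14.8%/12 = 1.23333% = 0.0123333.
Recurrence: B ← B·(1+r) − £90.00.
Month 1: interest £11.53; balance after payment £856.53.
Month 2: interest £10.56; balance after payment £777.10.
Closed form: n = −ln(1 − rB₀/P)/ln(1+r) = −ln(0.87187)/ln(1.01233) ≈ 11.186, so the balance reaches zero during payment 12.

12 months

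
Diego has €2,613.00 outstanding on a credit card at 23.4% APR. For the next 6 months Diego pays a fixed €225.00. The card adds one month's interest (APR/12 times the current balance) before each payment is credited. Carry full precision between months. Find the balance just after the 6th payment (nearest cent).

€1,516.47

Monthly rate r = 23.4%/12 = 1.95% = 0.0195.
Each month: B ← B·(1+r) − €225.00.
Month 1: interest €50.95; balance after payment €2,438.95.
Month 2: interest €47.56; balance after payment €2,261.51.
Month 3: interest €44.10; balance after payment €2,080.61.
Month 4: interest €40.57; balance after payment €1,896.18.
Month 5: interest €36.98; balance after payment €1,708.16.
Month 6: interest €33.31; balance after payment €1,516.47.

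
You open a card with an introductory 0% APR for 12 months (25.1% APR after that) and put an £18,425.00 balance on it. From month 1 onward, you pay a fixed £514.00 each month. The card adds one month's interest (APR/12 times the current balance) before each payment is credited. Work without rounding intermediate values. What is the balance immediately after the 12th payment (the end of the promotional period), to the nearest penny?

Promo months 1–12 at r₀ = 0%/12 = 0; months 13+ at r₁ = 25.1%/12 = 0.0209167.
After month 12 (no interest yet): B = £18,425.00 − 12·£514.00 = £12,257.00.

£12,257.00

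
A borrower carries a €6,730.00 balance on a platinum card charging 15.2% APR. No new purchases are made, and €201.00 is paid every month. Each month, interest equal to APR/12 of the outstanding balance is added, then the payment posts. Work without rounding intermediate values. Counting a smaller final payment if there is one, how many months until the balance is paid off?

Monthly rate r = 15.2%/12 = 1.26667% = 0.0126667.
Recurrence: B ← B·(1+r) − €201.00.
Month 1: interest €85.25; balance after payment €6,614.25.
Month 2: interest €83.78; balance after payment €6,497.03.
Closed form: n = −ln(1 − rB₀/P)/ln(1+r) = −ln(0.57589)/ln(1.01267) ≈ 43.842, so the balance reaches zero during payment 44.

44 months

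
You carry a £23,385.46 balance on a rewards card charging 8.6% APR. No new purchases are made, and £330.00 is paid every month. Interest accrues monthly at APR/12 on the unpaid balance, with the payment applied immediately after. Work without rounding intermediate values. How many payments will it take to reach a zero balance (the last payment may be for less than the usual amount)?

Monthly rate r = 8.6%/12 = 0.716667% = 0.00716667.
Recurrence: B ← B·(1+r) − £330.00.
Month 1: interest £167.60; balance after payment £23,223.06.
Month 2: interest £166.43; balance after payment £23,059.49.
Closed form: n = −ln(1 − rB₀/P)/ln(1+r) = −ln(0.49213)/ln(1.00717) ≈ 99.285, so the balance reaches zero during payment 100.

100 payments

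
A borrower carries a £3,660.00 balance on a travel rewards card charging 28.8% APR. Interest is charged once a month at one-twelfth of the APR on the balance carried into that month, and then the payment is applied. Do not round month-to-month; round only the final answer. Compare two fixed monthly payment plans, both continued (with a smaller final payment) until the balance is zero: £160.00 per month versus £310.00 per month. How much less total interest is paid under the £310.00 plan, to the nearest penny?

£1,017.39

Monthly rate r = 28.8%/12 = 2.4% = 0.024.
At £160.00/mo: n = ⌈−ln(1 − rB₀/P)/ln(1+r)⌉ = 34 payments (last £92.50); total interest = total paid − £3,660.00 = £1,712.50.
At £310.00/mo: 15 payments (last £15.11); total interest £695.11.
Interest saved = £1,712.50 − £695.11 = £1,017.39.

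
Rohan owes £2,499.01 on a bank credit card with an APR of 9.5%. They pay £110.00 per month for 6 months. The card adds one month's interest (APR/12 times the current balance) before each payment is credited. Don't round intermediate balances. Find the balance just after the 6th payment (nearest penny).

£1,946.89

Monthly rate r = 9.5%/12 = 0.791667% = 0.00791667.
Each month: B ← B·(1+r) − £110.00.
Month 1: interest £19.78; balance after payment £2,408.79.
Month 2: interest £19.07; balance after payment £2,317.86.
Month 3: interest £18.35; balance after payment £2,226.21.
Month 4: interest £17.62; balance after payment £2,133.84.
Month 5: interest £16.89; balance after payment £2,040.73.
Month 6: interest £16.16; balance after payment £1,946.89.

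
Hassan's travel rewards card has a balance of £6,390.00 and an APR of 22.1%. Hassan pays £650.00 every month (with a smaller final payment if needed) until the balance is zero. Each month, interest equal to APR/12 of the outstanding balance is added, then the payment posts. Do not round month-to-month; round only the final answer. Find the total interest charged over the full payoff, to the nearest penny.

Monthly rate r = 22.1%/12 = 1.84167% = 0.0184167.
Payoff takes n = ⌈−ln(1 − rB₀/P)/ln(1+r)⌉ = ⌈10.945⌉ = 11 payments; the last is £614.40.
Total paid = 10·£650.00 + £614.40 = £7,114.40.
Total interest = total paid − principal = £7,114.40 − £6,390.00 = £724.40.

£724.40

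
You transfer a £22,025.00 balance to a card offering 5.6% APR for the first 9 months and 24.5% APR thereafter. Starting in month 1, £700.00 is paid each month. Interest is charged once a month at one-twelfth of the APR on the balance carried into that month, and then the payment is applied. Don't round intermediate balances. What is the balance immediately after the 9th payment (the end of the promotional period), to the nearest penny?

£16,548.62

Promo months 1–9 at r₀ = 5.6%/12 = 0.00466667; months 10+ at r₁ = 24.5%/12 = 0.0204167.
After month 9: iterate B ← B·(1+r₀) − £700.00 for 9 months → £16,548.62.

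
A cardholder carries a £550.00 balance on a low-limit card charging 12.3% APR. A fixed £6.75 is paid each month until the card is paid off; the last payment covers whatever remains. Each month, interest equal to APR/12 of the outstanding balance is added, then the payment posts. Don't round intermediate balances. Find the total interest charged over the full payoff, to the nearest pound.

£643

Monthly rate r = 12.3%/12 = 1.025% = 0.01025.
Payoff takes n = ⌈−ln(1 − rB₀/P)/ln(1+r)⌉ = ⌈176.796⌉ = 177 payments; the last is £5.38.
Total paid = 176·£6.75 + £5.38 = £1,193.38.
Total interest = total paid − principal = £1,193.38 − £550.00 = £643.38.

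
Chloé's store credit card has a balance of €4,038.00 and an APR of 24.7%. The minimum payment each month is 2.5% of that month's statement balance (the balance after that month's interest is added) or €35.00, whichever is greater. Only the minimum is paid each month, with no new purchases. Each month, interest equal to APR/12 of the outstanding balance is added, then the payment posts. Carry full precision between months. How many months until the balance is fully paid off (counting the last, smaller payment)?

300 months

Monthly rate r = 24.7%/12 = 2.05833% = 0.0205833.
While 2.5% of the post-interest balance exceeds €35.00, each month B ← (B·(1+r))·(1 − 0.025), i.e. B shrinks by the factor (1+r)·0.975 = 0.99507.
This holds for months 1–219. Entering month 220 the balance is €1,367.71; 2.5% of the post-interest balance is now below €35.00, so the flat €35.00 minimum applies from here.
From month 220 a fixed €35.00 at rate r clears €1,367.71 in 81 more payments. Total: 219 + 81 = 300 months.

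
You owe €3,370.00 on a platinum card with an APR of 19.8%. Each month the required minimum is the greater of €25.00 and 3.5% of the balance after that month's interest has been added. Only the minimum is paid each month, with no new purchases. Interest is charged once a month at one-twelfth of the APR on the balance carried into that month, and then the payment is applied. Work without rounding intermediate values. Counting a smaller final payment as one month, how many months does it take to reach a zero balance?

120 months

Monthly rate r = 19.8%/12 = 1.65% = 0.0165.
While 3.5% of the post-interest balance exceeds €25.00, each month B ← (B·(1+r))·(1 − 0.035), i.e. B shrinks by the factor (1+r)·0.965 = 0.98092.
This holds for months 1–82. Entering month 83 the balance is €694.50; 3.5% of the post-interest balance is now below €25.00, so the flat €25.00 minimum applies from here.
From month 83 a fixed €25.00 at rate r clears €694.50 in 38 more payments. Total: 82 + 38 = 120 months.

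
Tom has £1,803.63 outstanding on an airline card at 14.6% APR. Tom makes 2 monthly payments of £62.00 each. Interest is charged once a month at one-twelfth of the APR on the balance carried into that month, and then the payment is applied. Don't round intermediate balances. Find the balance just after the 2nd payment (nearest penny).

Monthly rate r = 14.6%/12 = 1.21667% = 0.0121667.
Each month: B ← B·(1+r) − £62.00.
Month 1: interest £21.94; balance after payment £1,763.57.
Month 2: interest £21.46; balance after payment £1,723.03.

£1,723.03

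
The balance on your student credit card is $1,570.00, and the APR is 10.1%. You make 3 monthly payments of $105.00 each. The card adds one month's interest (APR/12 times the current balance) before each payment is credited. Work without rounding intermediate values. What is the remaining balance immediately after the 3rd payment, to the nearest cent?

$1,292.32

Monthly rate r = 10.1%/12 = 0.841667% = 0.00841667.
Each month: B ← B·(1+r) − $105.00.
Month 1: interest $13.21; balance after payment $1,478.21.
Month 2: interest $12.44; balance after payment $1,385.66.
Month 3: interest $11.66; balance after payment $1,292.32.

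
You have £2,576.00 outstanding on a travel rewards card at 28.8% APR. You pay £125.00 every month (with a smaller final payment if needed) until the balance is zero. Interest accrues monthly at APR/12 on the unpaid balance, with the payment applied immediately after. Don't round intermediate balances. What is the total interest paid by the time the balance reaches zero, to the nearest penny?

£1,020.85

Monthly rate r = 28.8%/12 = 2.4% = 0.024.
Payoff takes n = ⌈−ln(1 − rB₀/P)/ln(1+r)⌉ = ⌈28.773⌉ = 29 payments; the last is £96.85.
Total paid = 28·£125.00 + £96.85 = £3,596.85.
Total interest = total paid − principal = £3,596.85 − £2,576.00 = £1,020.85.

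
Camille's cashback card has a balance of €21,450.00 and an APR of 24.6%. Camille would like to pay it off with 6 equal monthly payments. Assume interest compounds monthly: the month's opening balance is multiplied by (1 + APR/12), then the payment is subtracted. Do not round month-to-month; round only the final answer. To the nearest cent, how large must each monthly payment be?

€3,835.84

Monthly rate r = 24.6%/12 = 2.05% = 0.0205.
Level-payment amortization: P = B₀·r / (1 − (1+r)^(−n)) = 21450.00·0.0205 / (1 − 1.0205^(−6)).
Denominator 1 − (1+r)^(−6) = 0.114635823.
P = 439.725 / 0.114635823 ≈ 3835.84.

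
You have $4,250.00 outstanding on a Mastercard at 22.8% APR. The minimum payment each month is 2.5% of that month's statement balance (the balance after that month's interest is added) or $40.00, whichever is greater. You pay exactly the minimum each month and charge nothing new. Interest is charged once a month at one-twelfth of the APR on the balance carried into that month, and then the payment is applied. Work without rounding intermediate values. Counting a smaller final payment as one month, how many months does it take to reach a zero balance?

Monthly rate r = 22.8%/12 = 1.9% = 0.019.
While 2.5% of the post-interest balance exceeds $40.00, each month B ← (B·(1+r))·(1 − 0.025), i.e. B shrinks by the factor (1+r)·0.975 = 0.99352.
This holds for months 1–154. Entering month 155 the balance is $1,562.87; 2.5% of the post-interest balance is now below $40.00, so the flat $40.00 minimum applies from here.
From month 155 a fixed $40.00 at rate r clears $1,562.87 in 73 more payments. Total: 154 + 73 = 227 months.

227 months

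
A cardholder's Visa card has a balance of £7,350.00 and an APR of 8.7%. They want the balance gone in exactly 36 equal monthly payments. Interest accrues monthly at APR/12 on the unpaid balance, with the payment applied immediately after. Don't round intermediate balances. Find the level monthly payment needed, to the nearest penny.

£232.70

Monthly rate r = 8.7%/12 = 0.725% = 0.00725.
Level-payment amortization: P = B₀·r / (1 − (1+r)^(−n)) = 7350.00·0.00725 / (1 − 1.00725^(−36)).
Denominator 1 − (1+r)^(−36) = 0.22899346.
P = 53.2875 / 0.22899346 ≈ 232.70.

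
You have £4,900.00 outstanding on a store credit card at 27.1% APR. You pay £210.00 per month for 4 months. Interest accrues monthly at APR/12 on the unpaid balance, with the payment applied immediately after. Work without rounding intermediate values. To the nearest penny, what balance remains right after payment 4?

Monthly rate r = 27.1%/12 = 2.25833% = 0.0225833.
Each month: B ← B·(1+r) − £210.00.
Month 1: interest £110.66; balance after payment £4,800.66.
Month 2: interest £108.41; balance after payment £4,699.07.
Month 3: interest £106.12; balance after payment £4,595.19.
Month 4: interest £103.77; balance after payment £4,488.97.

£4,488.97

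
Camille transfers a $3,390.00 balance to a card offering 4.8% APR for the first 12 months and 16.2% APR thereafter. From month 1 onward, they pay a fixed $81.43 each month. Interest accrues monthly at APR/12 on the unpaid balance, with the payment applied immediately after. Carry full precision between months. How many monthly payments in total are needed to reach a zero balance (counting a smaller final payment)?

Promo months 1–12 at r₀ = 4.8%/12 = 0.004; months 13+ at r₁ = 16.2%/12 = 0.0135.
After month 12: iterate B ← B·(1+r₀) − $81.43 for 12 months → $2,557.40.
Then at r₁ with $81.43/mo: n₂ = −ln(1 − r₁·B/P)/ln(1+r₁) ≈ 41.14 → 42 more payments.

54 payments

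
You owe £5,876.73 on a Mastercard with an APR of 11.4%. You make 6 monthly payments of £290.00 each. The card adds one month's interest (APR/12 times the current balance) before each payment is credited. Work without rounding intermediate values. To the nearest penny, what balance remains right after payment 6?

£4,437.91

Monthly rate r = 11.4%/12 = 0.95% = 0.0095.
Each month: B ← B·(1+r) − £290.00.
Month 1: interest £55.83; balance after payment £5,642.56.
Month 2: interest £53.60; balance after payment £5,406.16.
Month 3: interest £51.36; balance after payment £5,167.52.
Month 4: interest £49.09; balance after payment £4,926.61.
Month 5: interest £46.80; balance after payment £4,683.42.
Month 6: interest £44.49; balance after payment £4,437.91.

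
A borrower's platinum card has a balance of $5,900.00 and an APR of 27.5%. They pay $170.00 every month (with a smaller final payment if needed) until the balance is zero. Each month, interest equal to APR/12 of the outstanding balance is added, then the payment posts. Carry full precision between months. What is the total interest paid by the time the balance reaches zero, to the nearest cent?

Monthly rate r = 27.5%/12 = 2.29167% = 0.0229167.
Payoff takes n = ⌈−ln(1 − rB₀/P)/ln(1+r)⌉ = ⌈70.016⌉ = 71 payments; the last is $2.72.
Total paid = 70·$170.00 + $2.72 = $11,902.72.
Total interest = total paid − principal = $11,902.72 − $5,900.00 = $6,002.72.

$6,002.72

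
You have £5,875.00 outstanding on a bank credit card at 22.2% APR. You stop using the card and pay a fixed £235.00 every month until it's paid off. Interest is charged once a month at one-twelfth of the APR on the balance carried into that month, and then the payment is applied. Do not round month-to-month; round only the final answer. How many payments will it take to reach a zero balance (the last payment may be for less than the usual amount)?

Monthly rate r = 22.2%/12 = 1.85% = 0.0185.
Recurrence: B ← B·(1+r) − £235.00.
Month 1: interest £108.69; balance after payment £5,748.69.
Month 2: interest £106.35; balance after payment £5,620.04.
Closed form: n = −ln(1 − rB₀/P)/ln(1+r) = −ln(0.5375)/ln(1.0185) ≈ 33.868, so the balance reaches zero during payment 34.

34 months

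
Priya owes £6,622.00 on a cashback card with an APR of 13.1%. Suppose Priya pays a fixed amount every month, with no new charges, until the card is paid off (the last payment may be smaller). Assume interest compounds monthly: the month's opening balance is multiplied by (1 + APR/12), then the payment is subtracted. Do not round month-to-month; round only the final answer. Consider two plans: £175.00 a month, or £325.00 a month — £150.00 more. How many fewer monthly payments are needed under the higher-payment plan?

26 fewer payments

Monthly rate r = 13.1%/12 = 1.09167% = 0.0109167.
At £175.00/mo: n = ⌈−ln(1 − rB₀/P)/ln(1+r)⌉ = 50 payments (last £13.93); total interest = total paid − £6,622.00 = £1,966.93.
At £325.00/mo: 24 payments (last £55.94); total interest £908.94.
Payments saved = 50 − 24 = 26.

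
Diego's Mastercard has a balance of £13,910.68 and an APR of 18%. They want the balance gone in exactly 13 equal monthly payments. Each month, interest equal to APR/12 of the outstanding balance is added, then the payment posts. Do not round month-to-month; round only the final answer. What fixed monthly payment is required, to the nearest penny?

£1,185.75

Monthly rate r = 18%/12 = 1.5% = 0.015.
Level-payment amortization: P = B₀·r / (1 − (1+r)^(−n)) = 13910.68·0.015 / (1 − 1.015^(−13)).
Denominator 1 − (1+r)^(−13) = 0.175972983.
P = 208.66 / 0.175972983 ≈ 1185.75.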